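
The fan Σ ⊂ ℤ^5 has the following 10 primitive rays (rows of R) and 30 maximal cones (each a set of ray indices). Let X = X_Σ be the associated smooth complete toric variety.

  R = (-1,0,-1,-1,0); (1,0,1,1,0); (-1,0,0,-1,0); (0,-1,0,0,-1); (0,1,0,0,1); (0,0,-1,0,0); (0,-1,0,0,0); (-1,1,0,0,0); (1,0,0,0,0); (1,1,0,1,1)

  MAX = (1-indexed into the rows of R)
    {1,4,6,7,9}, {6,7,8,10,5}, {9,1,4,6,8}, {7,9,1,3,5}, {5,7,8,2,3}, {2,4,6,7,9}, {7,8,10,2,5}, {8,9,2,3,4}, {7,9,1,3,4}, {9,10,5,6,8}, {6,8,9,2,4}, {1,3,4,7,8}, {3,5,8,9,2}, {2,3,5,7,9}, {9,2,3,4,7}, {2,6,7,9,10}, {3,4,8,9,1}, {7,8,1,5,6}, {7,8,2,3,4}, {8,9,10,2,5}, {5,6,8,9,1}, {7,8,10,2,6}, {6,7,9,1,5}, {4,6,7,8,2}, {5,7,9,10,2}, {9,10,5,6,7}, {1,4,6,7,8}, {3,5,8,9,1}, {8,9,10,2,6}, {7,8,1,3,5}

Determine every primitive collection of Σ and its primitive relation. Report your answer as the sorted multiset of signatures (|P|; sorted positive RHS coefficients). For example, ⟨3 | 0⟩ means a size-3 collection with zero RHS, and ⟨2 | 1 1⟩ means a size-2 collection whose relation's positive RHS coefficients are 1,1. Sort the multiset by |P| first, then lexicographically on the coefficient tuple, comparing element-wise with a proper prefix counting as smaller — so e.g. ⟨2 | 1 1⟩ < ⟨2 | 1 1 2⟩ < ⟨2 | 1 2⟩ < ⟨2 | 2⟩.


Minimal non-faces — 8 found among 10 rays, 30 max cones:

  P={1,2}:  v_{1} + v_{2} = 0  ⇒ sig = ⟨2 | 0⟩
  P={4,5}:  v_{4} + v_{5} = 0  ⇒ sig = ⟨2 | 0⟩
  P={3,6}:  v_{3} + v_{6} = v_{1}  ⇒ sig = ⟨2 | 1⟩
  P={3,10}:  v_{3} + v_{10} = v_{5}  ⇒ sig = ⟨2 | 1⟩
  P={1,10}:  v_{1} + v_{10} = v_{5} + v_{6}  ⇒ sig = ⟨2 | 1 1⟩
  P={4,10}:  v_{4} + v_{10} = v_{2} + v_{6}  ⇒ sig = ⟨2 | 1 1⟩
  P={7,8,9}:  v_{7} + v_{8} + v_{9} = 0  ⇒ sig = ⟨3 | 0⟩
  P={2,5,6}:  v_{2} + v_{5} + v_{6} = v_{10}  ⇒ sig = ⟨3 | 1⟩

Sorted signature multiset PRS(X):
[⟨2 | 0⟩, ⟨2 | 0⟩, ⟨2 | 1⟩, ⟨2 | 1⟩, ⟨2 | 1 1⟩, ⟨2 | 1 1⟩, ⟨3 | 0⟩, ⟨3 | 1⟩]


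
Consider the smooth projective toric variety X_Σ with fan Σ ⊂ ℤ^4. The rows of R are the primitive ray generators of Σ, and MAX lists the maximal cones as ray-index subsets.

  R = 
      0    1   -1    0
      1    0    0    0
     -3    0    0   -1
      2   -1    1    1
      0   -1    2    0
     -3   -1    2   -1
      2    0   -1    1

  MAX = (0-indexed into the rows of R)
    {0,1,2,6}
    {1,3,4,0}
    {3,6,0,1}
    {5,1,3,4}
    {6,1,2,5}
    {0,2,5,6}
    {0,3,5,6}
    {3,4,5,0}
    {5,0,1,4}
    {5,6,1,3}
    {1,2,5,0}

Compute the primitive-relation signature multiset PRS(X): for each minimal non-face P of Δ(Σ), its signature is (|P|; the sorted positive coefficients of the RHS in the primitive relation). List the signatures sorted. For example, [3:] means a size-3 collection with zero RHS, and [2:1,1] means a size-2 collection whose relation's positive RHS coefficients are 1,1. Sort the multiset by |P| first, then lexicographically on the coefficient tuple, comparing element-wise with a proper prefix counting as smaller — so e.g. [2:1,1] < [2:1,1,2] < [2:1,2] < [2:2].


Σ has 5 primitive collections:

  • {2,4}:  v_{2} + v_{4} = v_{5}  so sig = [2:1]
  • {4,6}:  v_{4} + v_{6} = v_{3}  so sig = [2:1]
  • {2,3}:  v_{2} + v_{3} = v_{5} + v_{6}  so sig = [2:1,1]
  • {0,1,5,6}:  v_{0} + v_{1} + v_{5} + v_{6} = 0  so sig = [4:]
  • {0,1,3,5}:  v_{0} + v_{1} + v_{3} + v_{5} = v_{4}  so sig = [4:1]

so the primitive-relation signature multiset is
    |P|=2: 3 collections, coeffs (1), (1), (1,1)
    |P|=4: 2 collections, coeffs (), (1)


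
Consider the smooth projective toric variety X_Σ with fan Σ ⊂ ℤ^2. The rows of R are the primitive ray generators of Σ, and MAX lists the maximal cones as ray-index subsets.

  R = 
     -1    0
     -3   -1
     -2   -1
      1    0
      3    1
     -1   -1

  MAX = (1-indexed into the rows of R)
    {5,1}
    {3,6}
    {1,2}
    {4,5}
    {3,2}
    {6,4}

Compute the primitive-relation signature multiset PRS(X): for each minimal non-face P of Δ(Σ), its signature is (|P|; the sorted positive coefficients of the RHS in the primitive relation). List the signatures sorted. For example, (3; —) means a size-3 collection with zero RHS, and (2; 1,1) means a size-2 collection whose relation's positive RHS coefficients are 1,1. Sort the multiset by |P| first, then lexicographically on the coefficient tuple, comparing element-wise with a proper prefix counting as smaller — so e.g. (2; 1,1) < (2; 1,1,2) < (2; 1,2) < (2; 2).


Primitive collections (9):

  • {1,4}:  v_{1} + v_{4} = 0 ; sig = (2; —)
  • {2,5}:  v_{2} + v_{5} = 0 ; sig = (2; —)
  • {1,3}:  v_{1} + v_{3} = v_{2} ; sig = (2; 1)
  • {1,6}:  v_{1} + v_{6} = v_{3} ; sig = (2; 1)
  • {2,4}:  v_{2} + v_{4} = v_{3} ; sig = (2; 1)
  • {3,4}:  v_{3} + v_{4} = v_{6} ; sig = (2; 1)
  • {3,5}:  v_{3} + v_{5} = v_{4} ; sig = (2; 1)
  • {2,6}:  v_{2} + v_{6} = 2·v_{3} ; sig = (2; 2)
  • {5,6}:  v_{5} + v_{6} = 2·v_{4} ; sig = (2; 2)

Sorted signature multiset PRS(X):
    |P|=2: 9 collections, coeffs (), (), (1), (1), (1), (1), (1), (2), (2)


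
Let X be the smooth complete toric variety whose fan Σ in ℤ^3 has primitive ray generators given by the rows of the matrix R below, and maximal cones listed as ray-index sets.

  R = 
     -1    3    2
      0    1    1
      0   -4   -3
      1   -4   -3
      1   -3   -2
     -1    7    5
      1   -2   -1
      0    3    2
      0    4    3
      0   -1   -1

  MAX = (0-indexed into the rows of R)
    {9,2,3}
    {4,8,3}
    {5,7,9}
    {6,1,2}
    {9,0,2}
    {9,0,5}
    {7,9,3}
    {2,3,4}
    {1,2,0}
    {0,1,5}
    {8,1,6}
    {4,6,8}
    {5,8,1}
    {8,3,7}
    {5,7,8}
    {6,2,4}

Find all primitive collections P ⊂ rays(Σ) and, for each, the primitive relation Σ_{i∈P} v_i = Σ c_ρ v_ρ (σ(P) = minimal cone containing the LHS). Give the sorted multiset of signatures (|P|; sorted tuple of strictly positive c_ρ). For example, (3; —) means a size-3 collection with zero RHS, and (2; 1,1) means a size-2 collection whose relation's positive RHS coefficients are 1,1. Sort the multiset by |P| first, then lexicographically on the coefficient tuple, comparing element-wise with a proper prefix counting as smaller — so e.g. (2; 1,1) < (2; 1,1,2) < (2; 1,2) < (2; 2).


21 minimal non-faces of Δ(Σ) (on 10 rays):

  P = {0,4}:  v_{0} + v_{4} = 0  →  sig = (2; —)
  P = {1,9}:  v_{1} + v_{9} = 0  →  sig = (2; —)
  P = {2,8}:  v_{2} + v_{8} = 0  →  sig = (2; —)
  P = {0,3}:  v_{0} + v_{3} = v_{9}  →  sig = (2; 1)
  P = {0,6}:  v_{0} + v_{6} = v_{1}  →  sig = (2; 1)
  P = {0,8}:  v_{0} + v_{8} = v_{5}  →  sig = (2; 1)
  P = {1,3}:  v_{1} + v_{3} = v_{4}  →  sig = (2; 1)
  P = {1,4}:  v_{1} + v_{4} = v_{6}  →  sig = (2; 1)
  P = {1,7}:  v_{1} + v_{7} = v_{8}  →  sig = (2; 1)
  P = {2,5}:  v_{2} + v_{5} = v_{0}  →  sig = (2; 1)
  P = {2,7}:  v_{2} + v_{7} = v_{9}  →  sig = (2; 1)
  P = {3,5}:  v_{3} + v_{5} = v_{7}  →  sig = (2; 1)
  P = {4,5}:  v_{4} + v_{5} = v_{8}  →  sig = (2; 1)
  P = {4,9}:  v_{4} + v_{9} = v_{3}  →  sig = (2; 1)
  P = {6,9}:  v_{6} + v_{9} = v_{4}  →  sig = (2; 1)
  P = {8,9}:  v_{8} + v_{9} = v_{7}  →  sig = (2; 1)
  P = {0,7}:  v_{0} + v_{7} = v_{5} + v_{9}  →  sig = (2; 1,1)
  P = {4,7}:  v_{4} + v_{7} = v_{3} + v_{8}  →  sig = (2; 1,1)
  P = {5,6}:  v_{5} + v_{6} = v_{1} + v_{8}  →  sig = (2; 1,1)
  P = {6,7}:  v_{6} + v_{7} = v_{4} + v_{8}  →  sig = (2; 1,1)
  P = {3,6}:  v_{3} + v_{6} = 2·v_{4}  →  sig = (2; 2)

Signatures (|P|; sorted positive RHS coefficients), sorted:
    |P|=2: 21 collections, coeffs (), (), (), (1), (1), (1), (1), (1), (1), (1), (1), (1), (1), (1), (1), (1), (1,1), (1,1), (1,1), (1,1), (2)


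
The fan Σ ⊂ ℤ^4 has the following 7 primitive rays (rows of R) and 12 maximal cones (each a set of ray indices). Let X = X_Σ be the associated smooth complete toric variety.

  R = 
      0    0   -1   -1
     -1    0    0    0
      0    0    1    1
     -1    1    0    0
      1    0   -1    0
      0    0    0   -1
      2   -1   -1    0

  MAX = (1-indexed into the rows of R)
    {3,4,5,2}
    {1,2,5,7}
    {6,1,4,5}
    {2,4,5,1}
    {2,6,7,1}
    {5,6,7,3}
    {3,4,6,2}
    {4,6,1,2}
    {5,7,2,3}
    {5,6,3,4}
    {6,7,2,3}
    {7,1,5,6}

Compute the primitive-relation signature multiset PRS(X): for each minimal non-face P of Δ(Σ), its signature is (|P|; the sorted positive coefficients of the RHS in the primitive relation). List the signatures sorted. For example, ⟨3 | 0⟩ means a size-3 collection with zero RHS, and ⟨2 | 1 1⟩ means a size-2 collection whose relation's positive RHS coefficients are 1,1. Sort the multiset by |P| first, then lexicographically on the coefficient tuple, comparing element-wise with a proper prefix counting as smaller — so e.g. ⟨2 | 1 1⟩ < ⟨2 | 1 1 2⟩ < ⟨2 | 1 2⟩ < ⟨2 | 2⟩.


The 3 primitive collections of Σ (r=7, n=4):

  P = {1,3}:  v_{1} + v_{3} = 0  so sig = ⟨2 | 0⟩
  P = {4,7}:  v_{4} + v_{7} = v_{5}  so sig = ⟨2 | 1⟩
  P = {2,5,6}:  v_{2} + v_{5} + v_{6} = v_{1}  so sig = ⟨3 | 1⟩

so the primitive-relation signature multiset is
    |P|=2: 2 collections, coeffs (), (1)
    |P|=3: 1 collection, coeffs (1)


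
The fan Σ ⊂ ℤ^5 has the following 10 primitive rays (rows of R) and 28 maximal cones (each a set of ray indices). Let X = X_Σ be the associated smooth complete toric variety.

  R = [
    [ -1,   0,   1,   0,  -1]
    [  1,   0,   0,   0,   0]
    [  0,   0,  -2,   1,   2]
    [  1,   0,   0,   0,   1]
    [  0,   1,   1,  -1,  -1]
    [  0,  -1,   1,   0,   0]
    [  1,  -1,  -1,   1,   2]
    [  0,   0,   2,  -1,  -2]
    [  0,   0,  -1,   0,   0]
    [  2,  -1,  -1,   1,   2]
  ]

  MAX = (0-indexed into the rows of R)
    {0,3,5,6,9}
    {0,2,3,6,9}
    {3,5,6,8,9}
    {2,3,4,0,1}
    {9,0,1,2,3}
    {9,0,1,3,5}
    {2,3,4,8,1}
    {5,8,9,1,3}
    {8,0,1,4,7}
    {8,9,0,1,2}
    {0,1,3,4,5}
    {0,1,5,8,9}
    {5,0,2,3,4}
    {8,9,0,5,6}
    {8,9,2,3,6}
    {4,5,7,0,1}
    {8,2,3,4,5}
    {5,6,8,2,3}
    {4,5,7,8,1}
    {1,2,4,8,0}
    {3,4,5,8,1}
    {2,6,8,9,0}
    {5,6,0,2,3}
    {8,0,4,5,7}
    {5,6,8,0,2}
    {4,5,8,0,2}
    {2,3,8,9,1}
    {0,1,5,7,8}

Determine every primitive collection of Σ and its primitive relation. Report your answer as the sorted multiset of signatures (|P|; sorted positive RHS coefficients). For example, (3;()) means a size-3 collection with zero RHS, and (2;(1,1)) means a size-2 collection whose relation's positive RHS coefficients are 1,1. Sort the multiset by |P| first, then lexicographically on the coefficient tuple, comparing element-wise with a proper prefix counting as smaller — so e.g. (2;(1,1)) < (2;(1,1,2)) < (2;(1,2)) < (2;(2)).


11 collections generate NE(X_Σ); each relation:

  P={2,7}:  v_{2} + v_{7} = 0  →  sig = (2;())
  P={1,6}:  v_{1} + v_{6} = v_{9}  →  sig = (2;(1))
  P={4,6}:  v_{4} + v_{6} = v_{3}  →  sig = (2;(1))
  P={4,9}:  v_{4} + v_{9} = v_{1} + v_{3}  →  sig = (2;(1,1))
  P={6,7}:  v_{6} + v_{7} = v_{1} + v_{5}  →  sig = (2;(1,1))
  P={3,7}:  v_{3} + v_{7} = v_{1} + v_{4} + v_{5}  →  sig = (2;(1,1,1))
  P={7,9}:  v_{7} + v_{9} = 2·v_{1} + v_{5}  →  sig = (2;(1,2))
  P={0,3,8}:  v_{0} + v_{3} + v_{8} = 0  →  sig = (3;())
  P={1,2,5}:  v_{1} + v_{2} + v_{5} = v_{6}  →  sig = (3;(1))
  P={2,5,9}:  v_{2} + v_{5} + v_{9} = 2·v_{6}  →  sig = (3;(2))
  P={0,1,4,5,8}:  v_{0} + v_{1} + v_{4} + v_{5} + v_{8} = v_{7}  →  sig = (5;(1))

so the primitive-relation signature multiset is
    (2;())
    (2;(1))
    (2;(1))
    (2;(1,1))
    (2;(1,1))
    (2;(1,1,1))
    (2;(1,2))
    (3;())
    (3;(1))
    (3;(2))
    (5;(1))


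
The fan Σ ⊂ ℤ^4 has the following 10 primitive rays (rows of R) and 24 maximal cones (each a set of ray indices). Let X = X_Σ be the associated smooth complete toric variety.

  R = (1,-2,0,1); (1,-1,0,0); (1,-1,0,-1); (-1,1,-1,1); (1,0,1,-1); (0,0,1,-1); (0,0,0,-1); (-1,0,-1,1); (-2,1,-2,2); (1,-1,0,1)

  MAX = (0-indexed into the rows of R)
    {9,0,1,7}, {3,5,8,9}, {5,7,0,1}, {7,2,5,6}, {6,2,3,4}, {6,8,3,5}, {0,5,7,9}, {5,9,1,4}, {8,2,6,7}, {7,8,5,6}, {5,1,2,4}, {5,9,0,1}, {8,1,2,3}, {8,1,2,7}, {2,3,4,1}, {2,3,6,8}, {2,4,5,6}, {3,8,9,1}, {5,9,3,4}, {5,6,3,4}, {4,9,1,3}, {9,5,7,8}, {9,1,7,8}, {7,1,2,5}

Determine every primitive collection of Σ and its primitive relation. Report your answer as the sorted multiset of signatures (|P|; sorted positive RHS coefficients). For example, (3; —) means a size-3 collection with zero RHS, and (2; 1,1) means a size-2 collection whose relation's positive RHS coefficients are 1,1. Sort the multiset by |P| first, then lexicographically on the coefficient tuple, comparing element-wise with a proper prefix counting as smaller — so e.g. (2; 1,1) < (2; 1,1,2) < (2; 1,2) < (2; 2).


16 collections generate NE(X_Σ); each relation:

  P = {4,7}:  v_{4} + v_{7} = 0  ⟹  sig = (2; —)
  P = {1,6}:  v_{1} + v_{6} = v_{2}  ⟹  sig = (2; 1)
  P = {3,7}:  v_{3} + v_{7} = v_{8}  ⟹  sig = (2; 1)
  P = {4,8}:  v_{4} + v_{8} = v_{3}  ⟹  sig = (2; 1)
  P = {6,9}:  v_{6} + v_{9} = v_{1}  ⟹  sig = (2; 1)
  P = {0,3}:  v_{0} + v_{3} = v_{7} + v_{9}  ⟹  sig = (2; 1,1)
  P = {0,4}:  v_{0} + v_{4} = v_{1} + v_{5} + v_{9}  ⟹  sig = (2; 1,1,1)
  P = {0,6}:  v_{0} + v_{6} = 2·v_{1} + v_{5} + v_{7}  ⟹  sig = (2; 1,1,2)
  P = {0,2}:  v_{0} + v_{2} = 3·v_{1} + v_{5} + v_{7}  ⟹  sig = (2; 1,1,3)
  P = {0,8}:  v_{0} + v_{8} = 2·v_{7} + v_{9}  ⟹  sig = (2; 1,2)
  P = {2,9}:  v_{2} + v_{9} = 2·v_{1}  ⟹  sig = (2; 2)
  P = {1,3,5}:  v_{1} + v_{3} + v_{5} = 0  ⟹  sig = (3; —)
  P = {1,5,8}:  v_{1} + v_{5} + v_{8} = v_{7}  ⟹  sig = (3; 1)
  P = {2,3,5}:  v_{2} + v_{3} + v_{5} = v_{6}  ⟹  sig = (3; 1)
  P = {2,5,8}:  v_{2} + v_{5} + v_{8} = v_{6} + v_{7}  ⟹  sig = (3; 1,1)
  P = {1,5,7,9}:  v_{1} + v_{5} + v_{7} + v_{9} = v_{0}  ⟹  sig = (4; 1)

so the primitive-relation signature multiset is
    |P|=2: 11 collections, coeffs (), (1), (1), (1), (1), (1,1), (1,1,1), (1,1,2), (1,1,3), (1,2), (2)
    |P|=3: 4 collections, coeffs (), (1), (1), (1,1)
    |P|=4: 1 collection, coeffs (1)


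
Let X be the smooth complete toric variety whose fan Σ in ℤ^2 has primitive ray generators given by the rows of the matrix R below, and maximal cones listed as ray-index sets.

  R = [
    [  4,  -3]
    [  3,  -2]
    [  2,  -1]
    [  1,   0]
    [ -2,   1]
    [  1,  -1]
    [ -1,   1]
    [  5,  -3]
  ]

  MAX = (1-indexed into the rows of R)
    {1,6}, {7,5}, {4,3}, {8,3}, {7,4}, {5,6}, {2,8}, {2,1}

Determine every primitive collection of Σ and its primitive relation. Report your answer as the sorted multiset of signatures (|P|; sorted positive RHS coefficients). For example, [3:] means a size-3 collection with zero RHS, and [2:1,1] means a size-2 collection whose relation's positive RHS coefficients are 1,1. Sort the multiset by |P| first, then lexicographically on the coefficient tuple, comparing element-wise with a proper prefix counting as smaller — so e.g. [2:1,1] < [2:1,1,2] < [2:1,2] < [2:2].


Minimal non-faces — 20 found among 8 rays, 8 max cones:

  {3,5}:  v_{3} + v_{5} = 0  ⟹  sig = [2:]
  {6,7}:  v_{6} + v_{7} = 0  ⟹  sig = [2:]
  {1,4}:  v_{1} + v_{4} = v_{8}  ⟹  sig = [2:1]
  {1,7}:  v_{1} + v_{7} = v_{2}  ⟹  sig = [2:1]
  {2,3}:  v_{2} + v_{3} = v_{8}  ⟹  sig = [2:1]
  {2,5}:  v_{2} + v_{5} = v_{6}  ⟹  sig = [2:1]
  {2,6}:  v_{2} + v_{6} = v_{1}  ⟹  sig = [2:1]
  {2,7}:  v_{2} + v_{7} = v_{3}  ⟹  sig = [2:1]
  {3,6}:  v_{3} + v_{6} = v_{2}  ⟹  sig = [2:1]
  {3,7}:  v_{3} + v_{7} = v_{4}  ⟹  sig = [2:1]
  {4,5}:  v_{4} + v_{5} = v_{7}  ⟹  sig = [2:1]
  {4,6}:  v_{4} + v_{6} = v_{3}  ⟹  sig = [2:1]
  {5,8}:  v_{5} + v_{8} = v_{2}  ⟹  sig = [2:1]
  {1,3}:  v_{1} + v_{3} = 2·v_{2}  ⟹  sig = [2:2]
  {1,5}:  v_{1} + v_{5} = 2·v_{6}  ⟹  sig = [2:2]
  {2,4}:  v_{2} + v_{4} = 2·v_{3}  ⟹  sig = [2:2]
  {6,8}:  v_{6} + v_{8} = 2·v_{2}  ⟹  sig = [2:2]
  {7,8}:  v_{7} + v_{8} = 2·v_{3}  ⟹  sig = [2:2]
  {1,8}:  v_{1} + v_{8} = 3·v_{2}  ⟹  sig = [2:3]
  {4,8}:  v_{4} + v_{8} = 3·v_{3}  ⟹  sig = [2:3]

Signatures (|P|; sorted positive RHS coefficients), sorted:
    |P|=2: 20 collections, coeffs (), (), (1), (1), (1), (1), (1), (1), (1), (1), (1), (1), (1), (2), (2), (2), (2), (2), (3), (3)


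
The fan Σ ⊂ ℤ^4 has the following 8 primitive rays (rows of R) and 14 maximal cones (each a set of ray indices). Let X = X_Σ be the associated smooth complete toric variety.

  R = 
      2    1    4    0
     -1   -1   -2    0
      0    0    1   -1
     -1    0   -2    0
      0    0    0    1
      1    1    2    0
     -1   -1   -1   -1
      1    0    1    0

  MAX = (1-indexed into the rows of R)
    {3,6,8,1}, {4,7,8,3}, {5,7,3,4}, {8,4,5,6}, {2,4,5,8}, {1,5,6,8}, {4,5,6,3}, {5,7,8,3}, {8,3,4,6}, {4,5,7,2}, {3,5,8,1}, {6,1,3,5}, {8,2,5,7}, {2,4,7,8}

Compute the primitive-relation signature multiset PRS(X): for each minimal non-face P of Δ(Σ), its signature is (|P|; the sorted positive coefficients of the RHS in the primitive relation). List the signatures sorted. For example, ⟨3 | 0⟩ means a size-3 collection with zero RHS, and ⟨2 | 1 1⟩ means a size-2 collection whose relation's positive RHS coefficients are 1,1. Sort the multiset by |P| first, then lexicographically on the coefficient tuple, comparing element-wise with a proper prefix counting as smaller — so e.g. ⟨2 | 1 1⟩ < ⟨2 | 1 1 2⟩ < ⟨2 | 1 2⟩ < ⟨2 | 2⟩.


Σ has 9 primitive collections:

  P={2,6}:  v_{2} + v_{6} = 0  ⇒ sig = ⟨2 | 0⟩
  P={1,4}:  v_{1} + v_{4} = v_{6}  ⇒ sig = ⟨2 | 1⟩
  P={2,3}:  v_{2} + v_{3} = v_{7}  ⇒ sig = ⟨2 | 1⟩
  P={6,7}:  v_{6} + v_{7} = v_{3}  ⇒ sig = ⟨2 | 1⟩
  P={1,2}:  v_{1} + v_{2} = v_{3} + v_{5} + v_{8}  ⇒ sig = ⟨2 | 1 1 1⟩
  P={1,7}:  v_{1} + v_{7} = 2·v_{3} + v_{5} + v_{8}  ⇒ sig = ⟨2 | 1 1 2⟩
  P={3,4,5,8}:  v_{3} + v_{4} + v_{5} + v_{8} = 0  ⇒ sig = ⟨4 | 0⟩
  P={3,5,6,8}:  v_{3} + v_{5} + v_{6} + v_{8} = v_{1}  ⇒ sig = ⟨4 | 1⟩
  P={4,5,7,8}:  v_{4} + v_{5} + v_{7} + v_{8} = v_{2}  ⇒ sig = ⟨4 | 1⟩

so the primitive-relation signature multiset is
{ ⟨2 | 0⟩,  ⟨2 | 1⟩ ×3,  ⟨2 | 1 1 1⟩,  ⟨2 | 1 1 2⟩,  ⟨4 | 0⟩,  ⟨4 | 1⟩ ×2 }


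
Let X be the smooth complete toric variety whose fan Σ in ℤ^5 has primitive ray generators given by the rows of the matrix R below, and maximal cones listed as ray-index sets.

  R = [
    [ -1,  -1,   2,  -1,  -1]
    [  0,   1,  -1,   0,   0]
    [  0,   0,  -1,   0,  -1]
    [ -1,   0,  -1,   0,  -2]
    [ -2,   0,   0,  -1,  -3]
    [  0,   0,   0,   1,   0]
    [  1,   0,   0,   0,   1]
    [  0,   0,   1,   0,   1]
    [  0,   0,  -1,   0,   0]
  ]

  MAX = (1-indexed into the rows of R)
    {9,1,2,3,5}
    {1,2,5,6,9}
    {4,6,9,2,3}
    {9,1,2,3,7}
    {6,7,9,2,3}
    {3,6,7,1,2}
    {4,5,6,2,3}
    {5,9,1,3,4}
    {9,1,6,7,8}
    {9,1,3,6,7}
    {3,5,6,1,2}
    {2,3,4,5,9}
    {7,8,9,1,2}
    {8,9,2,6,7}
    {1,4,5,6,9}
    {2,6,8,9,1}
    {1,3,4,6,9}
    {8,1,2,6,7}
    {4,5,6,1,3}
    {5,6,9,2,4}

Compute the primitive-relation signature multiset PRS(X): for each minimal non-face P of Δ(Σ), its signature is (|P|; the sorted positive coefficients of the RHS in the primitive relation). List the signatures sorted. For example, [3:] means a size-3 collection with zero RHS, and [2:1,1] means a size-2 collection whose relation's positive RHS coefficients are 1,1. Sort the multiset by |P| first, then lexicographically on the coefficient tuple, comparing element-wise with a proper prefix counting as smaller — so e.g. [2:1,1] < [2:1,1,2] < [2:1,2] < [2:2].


|primitive collections| = 9. Relations:

  P={3,8}:  v_{3} + v_{8} = 0  ⇒ sig = [2:]
  P={4,7}:  v_{4} + v_{7} = v_{3}  ⇒ sig = [2:1]
  P={5,7}:  v_{5} + v_{7} = v_{1} + v_{2} + v_{3}  ⇒ sig = [2:1,1,1]
  P={4,8}:  v_{4} + v_{8} = v_{1} + v_{2} + v_{6} + v_{9}  ⇒ sig = [2:1,1,1,1]
  P={5,8}:  v_{5} + v_{8} = 2·v_{1} + 2·v_{2} + v_{6} + v_{9}  ⇒ sig = [2:1,1,2,2]
  P={1,2,4}:  v_{1} + v_{2} + v_{4} = v_{5}  ⇒ sig = [3:1]
  P={3,5,6,9}:  v_{3} + v_{5} + v_{6} + v_{9} = 2·v_{4}  ⇒ sig = [4:2]
  P={1,2,6,7,9}:  v_{1} + v_{2} + v_{6} + v_{7} + v_{9} = 0  ⇒ sig = [5:]
  P={1,2,3,6,9}:  v_{1} + v_{2} + v_{3} + v_{6} + v_{9} = v_{4}  ⇒ sig = [5:1]

Sorted signature multiset PRS(X):
    |P|=2: 5 collections, coeffs (), (1), (1,1,1), (1,1,1,1), (1,1,2,2)
    |P|=3: 1 collection, coeffs (1)
    |P|=4: 1 collection, coeffs (2)
    |P|=5: 2 collections, coeffs (), (1)


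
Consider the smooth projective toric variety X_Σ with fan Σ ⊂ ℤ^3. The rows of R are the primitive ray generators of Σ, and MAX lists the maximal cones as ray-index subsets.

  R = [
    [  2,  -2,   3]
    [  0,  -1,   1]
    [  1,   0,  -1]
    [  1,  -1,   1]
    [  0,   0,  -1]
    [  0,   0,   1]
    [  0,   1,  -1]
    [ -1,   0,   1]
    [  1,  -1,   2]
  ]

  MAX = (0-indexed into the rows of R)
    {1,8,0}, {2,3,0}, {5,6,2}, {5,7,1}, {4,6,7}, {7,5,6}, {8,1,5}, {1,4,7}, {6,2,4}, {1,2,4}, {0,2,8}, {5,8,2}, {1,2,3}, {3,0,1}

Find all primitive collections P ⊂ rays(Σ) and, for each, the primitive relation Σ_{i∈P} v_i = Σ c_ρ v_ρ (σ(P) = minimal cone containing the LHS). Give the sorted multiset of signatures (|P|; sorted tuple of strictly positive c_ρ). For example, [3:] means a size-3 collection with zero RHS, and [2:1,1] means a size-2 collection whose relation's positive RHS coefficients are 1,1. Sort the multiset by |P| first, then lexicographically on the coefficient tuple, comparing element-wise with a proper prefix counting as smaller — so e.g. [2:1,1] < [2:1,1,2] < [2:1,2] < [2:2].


Σ has 18 primitive collections:

  {1,6}:  v_{1} + v_{6} = 0 ; sig = [2:]
  {2,7}:  v_{2} + v_{7} = 0 ; sig = [2:]
  {4,5}:  v_{4} + v_{5} = 0 ; sig = [2:]
  {3,5}:  v_{3} + v_{5} = v_{8} ; sig = [2:1]
  {3,8}:  v_{3} + v_{8} = v_{0} ; sig = [2:1]
  {4,8}:  v_{4} + v_{8} = v_{3} ; sig = [2:1]
  {3,4}:  v_{3} + v_{4} = v_{1} + v_{2} ; sig = [2:1,1]
  {3,6}:  v_{3} + v_{6} = v_{2} + v_{5} ; sig = [2:1,1]
  {3,7}:  v_{3} + v_{7} = v_{1} + v_{5} ; sig = [2:1,1]
  {0,6}:  v_{0} + v_{6} = v_{2} + v_{5} + v_{8} ; sig = [2:1,1,1]
  {0,7}:  v_{0} + v_{7} = v_{1} + v_{5} + v_{8} ; sig = [2:1,1,1]
  {6,8}:  v_{6} + v_{8} = v_{2} + 2·v_{5} ; sig = [2:1,2]
  {7,8}:  v_{7} + v_{8} = v_{1} + 2·v_{5} ; sig = [2:1,2]
  {0,4}:  v_{0} + v_{4} = 2·v_{3} ; sig = [2:2]
  {0,5}:  v_{0} + v_{5} = 2·v_{8} ; sig = [2:2]
  {1,2,5}:  v_{1} + v_{2} + v_{5} = v_{3} ; sig = [3:1]
  {1,2,8}:  v_{1} + v_{2} + v_{8} = 2·v_{3} ; sig = [3:2]
  {0,1,2}:  v_{0} + v_{1} + v_{2} = 3·v_{3} ; sig = [3:3]

Signatures (|P|; sorted positive RHS coefficients), sorted:
    [2:]
    [2:]
    [2:]
    [2:1]
    [2:1]
    [2:1]
    [2:1,1]
    [2:1,1]
    [2:1,1]
    [2:1,1,1]
    [2:1,1,1]
    [2:1,2]
    [2:1,2]
    [2:2]
    [2:2]
    [3:1]
    [3:2]
    [3:3]


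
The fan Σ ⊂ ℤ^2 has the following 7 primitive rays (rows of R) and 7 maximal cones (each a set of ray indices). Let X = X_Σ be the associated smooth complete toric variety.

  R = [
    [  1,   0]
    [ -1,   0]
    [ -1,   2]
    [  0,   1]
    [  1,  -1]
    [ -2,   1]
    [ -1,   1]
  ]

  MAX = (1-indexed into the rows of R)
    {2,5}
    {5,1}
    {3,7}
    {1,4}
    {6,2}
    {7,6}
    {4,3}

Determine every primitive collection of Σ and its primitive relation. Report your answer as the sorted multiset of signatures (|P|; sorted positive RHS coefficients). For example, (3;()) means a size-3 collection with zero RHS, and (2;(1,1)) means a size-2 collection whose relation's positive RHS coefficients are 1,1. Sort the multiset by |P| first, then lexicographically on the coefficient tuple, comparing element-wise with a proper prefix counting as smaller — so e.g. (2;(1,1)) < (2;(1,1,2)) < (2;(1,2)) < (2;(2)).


Σ has 14 primitive collections:

  • {1,2}:  v_{1} + v_{2} = 0  ⟹  sig = (2;())
  • {5,7}:  v_{5} + v_{7} = 0  ⟹  sig = (2;())
  • {1,6}:  v_{1} + v_{6} = v_{7}  ⟹  sig = (2;(1))
  • {1,7}:  v_{1} + v_{7} = v_{4}  ⟹  sig = (2;(1))
  • {2,4}:  v_{2} + v_{4} = v_{7}  ⟹  sig = (2;(1))
  • {2,7}:  v_{2} + v_{7} = v_{6}  ⟹  sig = (2;(1))
  • {3,5}:  v_{3} + v_{5} = v_{4}  ⟹  sig = (2;(1))
  • {4,5}:  v_{4} + v_{5} = v_{1}  ⟹  sig = (2;(1))
  • {4,7}:  v_{4} + v_{7} = v_{3}  ⟹  sig = (2;(1))
  • {5,6}:  v_{5} + v_{6} = v_{2}  ⟹  sig = (2;(1))
  • {1,3}:  v_{1} + v_{3} = 2·v_{4}  ⟹  sig = (2;(2))
  • {2,3}:  v_{2} + v_{3} = 2·v_{7}  ⟹  sig = (2;(2))
  • {4,6}:  v_{4} + v_{6} = 2·v_{7}  ⟹  sig = (2;(2))
  • {3,6}:  v_{3} + v_{6} = 3·v_{7}  ⟹  sig = (2;(3))

so the primitive-relation signature multiset is
{ (2;()) ×2,  (2;(1)) ×8,  (2;(2)) ×3,  (2;(3)) }


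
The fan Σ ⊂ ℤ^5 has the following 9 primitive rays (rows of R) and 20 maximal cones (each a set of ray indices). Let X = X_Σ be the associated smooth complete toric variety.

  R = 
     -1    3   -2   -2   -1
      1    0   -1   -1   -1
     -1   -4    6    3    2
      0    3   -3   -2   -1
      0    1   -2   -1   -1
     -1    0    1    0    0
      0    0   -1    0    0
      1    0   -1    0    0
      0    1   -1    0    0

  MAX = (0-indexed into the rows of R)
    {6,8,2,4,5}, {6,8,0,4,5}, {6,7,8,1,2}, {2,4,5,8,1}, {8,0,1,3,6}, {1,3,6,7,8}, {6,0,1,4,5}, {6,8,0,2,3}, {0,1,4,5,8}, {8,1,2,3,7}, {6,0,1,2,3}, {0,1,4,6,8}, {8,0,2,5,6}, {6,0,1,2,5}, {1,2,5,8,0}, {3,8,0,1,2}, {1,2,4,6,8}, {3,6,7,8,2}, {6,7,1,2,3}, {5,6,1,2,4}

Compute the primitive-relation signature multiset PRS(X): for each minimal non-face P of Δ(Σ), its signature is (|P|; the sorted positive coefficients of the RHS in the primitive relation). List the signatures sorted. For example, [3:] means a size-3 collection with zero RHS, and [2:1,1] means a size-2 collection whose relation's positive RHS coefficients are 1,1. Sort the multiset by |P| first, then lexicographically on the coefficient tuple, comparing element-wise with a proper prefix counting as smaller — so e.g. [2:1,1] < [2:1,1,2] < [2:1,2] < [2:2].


9 minimal non-faces of Δ(Σ) (on 9 rays):

  P = {5,7}:  v_{5} + v_{7} = 0 ; sig = [2:]
  P = {0,7}:  v_{0} + v_{7} = v_{3} ; sig = [2:1]
  P = {3,5}:  v_{3} + v_{5} = v_{0} ; sig = [2:1]
  P = {4,7}:  v_{4} + v_{7} = v_{1} + v_{6} + v_{8} ; sig = [2:1,1,1]
  P = {3,4}:  v_{3} + v_{4} = v_{0} + v_{1} + v_{6} + v_{8} ; sig = [2:1,1,1,1]
  P = {0,2,4}:  v_{0} + v_{2} + v_{4} = 2·v_{5} ; sig = [3:2]
  P = {1,5,6,8}:  v_{1} + v_{5} + v_{6} + v_{8} = v_{4} ; sig = [4:1]
  P = {1,2,3,6,8}:  v_{1} + v_{2} + v_{3} + v_{6} + v_{8} = 0 ; sig = [5:]
  P = {0,1,2,6,8}:  v_{0} + v_{1} + v_{2} + v_{6} + v_{8} = v_{5} ; sig = [5:1]

Signatures (|P|; sorted positive RHS coefficients), sorted:
    |P|=2: 5 collections, coeffs (), (1), (1), (1,1,1), (1,1,1,1)
    |P|=3: 1 collection, coeffs (2)
    |P|=4: 1 collection, coeffs (1)
    |P|=5: 2 collections, coeffs (), (1)


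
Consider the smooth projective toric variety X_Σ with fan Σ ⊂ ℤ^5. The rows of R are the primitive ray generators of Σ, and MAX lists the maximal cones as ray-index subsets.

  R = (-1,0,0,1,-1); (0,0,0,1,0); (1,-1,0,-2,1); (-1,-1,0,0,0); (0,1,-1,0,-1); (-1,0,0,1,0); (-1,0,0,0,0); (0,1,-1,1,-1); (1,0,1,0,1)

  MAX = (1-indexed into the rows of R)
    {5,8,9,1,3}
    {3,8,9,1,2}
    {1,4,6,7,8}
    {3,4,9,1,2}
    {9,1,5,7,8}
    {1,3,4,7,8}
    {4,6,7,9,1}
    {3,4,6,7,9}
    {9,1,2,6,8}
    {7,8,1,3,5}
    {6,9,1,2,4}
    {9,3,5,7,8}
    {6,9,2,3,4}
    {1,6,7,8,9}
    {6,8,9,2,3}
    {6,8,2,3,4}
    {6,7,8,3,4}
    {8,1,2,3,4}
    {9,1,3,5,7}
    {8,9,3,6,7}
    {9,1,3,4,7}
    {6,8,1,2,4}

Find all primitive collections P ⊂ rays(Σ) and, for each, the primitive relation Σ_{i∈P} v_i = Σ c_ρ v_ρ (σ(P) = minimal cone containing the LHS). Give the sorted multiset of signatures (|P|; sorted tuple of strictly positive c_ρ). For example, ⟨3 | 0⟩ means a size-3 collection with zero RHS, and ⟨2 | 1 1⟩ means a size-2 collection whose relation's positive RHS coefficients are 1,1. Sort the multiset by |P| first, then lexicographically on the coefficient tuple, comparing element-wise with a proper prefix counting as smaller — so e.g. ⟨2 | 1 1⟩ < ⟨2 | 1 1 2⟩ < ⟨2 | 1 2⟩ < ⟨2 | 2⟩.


7 collections generate NE(X_Σ); each relation:

  P={2,5}:  v_{2} + v_{5} = v_{8}  →  sig = ⟨2 | 1⟩
  P={2,7}:  v_{2} + v_{7} = v_{6}  →  sig = ⟨2 | 1⟩
  P={5,6}:  v_{5} + v_{6} = v_{7} + v_{8}  →  sig = ⟨2 | 1 1⟩
  P={4,5}:  v_{4} + v_{5} = v_{1} + v_{3} + v_{7} + v_{8}  →  sig = ⟨2 | 1 1 1 1⟩
  P={1,3,6}:  v_{1} + v_{3} + v_{6} = v_{4}  →  sig = ⟨3 | 1⟩
  P={4,8,9}:  v_{4} + v_{8} + v_{9} = v_{2}  →  sig = ⟨3 | 1⟩
  P={1,3,7,8,9}:  v_{1} + v_{3} + v_{7} + v_{8} + v_{9} = 0  →  sig = ⟨5 | 0⟩

Hence PRS(X_Σ) =
    |P|=2: 4 collections, coeffs (1), (1), (1,1), (1,1,1,1)
    |P|=3: 2 collections, coeffs (1), (1)
    |P|=5: 1 collection, coeffs ()


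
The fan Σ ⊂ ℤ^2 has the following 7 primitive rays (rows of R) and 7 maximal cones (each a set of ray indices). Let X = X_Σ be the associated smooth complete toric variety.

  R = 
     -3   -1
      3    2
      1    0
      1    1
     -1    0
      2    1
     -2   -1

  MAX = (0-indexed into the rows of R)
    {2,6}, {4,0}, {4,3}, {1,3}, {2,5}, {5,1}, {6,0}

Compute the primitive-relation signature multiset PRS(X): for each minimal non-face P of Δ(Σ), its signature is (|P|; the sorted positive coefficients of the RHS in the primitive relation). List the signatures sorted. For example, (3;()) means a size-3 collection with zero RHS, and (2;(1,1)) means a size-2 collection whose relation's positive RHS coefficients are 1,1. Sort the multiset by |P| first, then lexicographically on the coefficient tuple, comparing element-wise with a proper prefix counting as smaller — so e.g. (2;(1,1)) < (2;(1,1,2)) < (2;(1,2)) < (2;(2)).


The 14 primitive collections of Σ (r=7, n=2):

  P = {2,4}:  v_{2} + v_{4} = 0  →  sig = (2;())
  P = {5,6}:  v_{5} + v_{6} = 0  →  sig = (2;())
  P = {0,2}:  v_{0} + v_{2} = v_{6}  →  sig = (2;(1))
  P = {0,5}:  v_{0} + v_{5} = v_{4}  →  sig = (2;(1))
  P = {1,6}:  v_{1} + v_{6} = v_{3}  →  sig = (2;(1))
  P = {2,3}:  v_{2} + v_{3} = v_{5}  →  sig = (2;(1))
  P = {3,5}:  v_{3} + v_{5} = v_{1}  →  sig = (2;(1))
  P = {3,6}:  v_{3} + v_{6} = v_{4}  →  sig = (2;(1))
  P = {4,5}:  v_{4} + v_{5} = v_{3}  →  sig = (2;(1))
  P = {4,6}:  v_{4} + v_{6} = v_{0}  →  sig = (2;(1))
  P = {0,1}:  v_{0} + v_{1} = v_{3} + v_{4}  →  sig = (2;(1,1))
  P = {0,3}:  v_{0} + v_{3} = 2·v_{4}  →  sig = (2;(2))
  P = {1,2}:  v_{1} + v_{2} = 2·v_{5}  →  sig = (2;(2))
  P = {1,4}:  v_{1} + v_{4} = 2·v_{3}  →  sig = (2;(2))

Hence PRS(X_Σ) =
    |P|=2: 14 collections, coeffs (), (), (1), (1), (1), (1), (1), (1), (1), (1), (1,1), (2), (2), (2)


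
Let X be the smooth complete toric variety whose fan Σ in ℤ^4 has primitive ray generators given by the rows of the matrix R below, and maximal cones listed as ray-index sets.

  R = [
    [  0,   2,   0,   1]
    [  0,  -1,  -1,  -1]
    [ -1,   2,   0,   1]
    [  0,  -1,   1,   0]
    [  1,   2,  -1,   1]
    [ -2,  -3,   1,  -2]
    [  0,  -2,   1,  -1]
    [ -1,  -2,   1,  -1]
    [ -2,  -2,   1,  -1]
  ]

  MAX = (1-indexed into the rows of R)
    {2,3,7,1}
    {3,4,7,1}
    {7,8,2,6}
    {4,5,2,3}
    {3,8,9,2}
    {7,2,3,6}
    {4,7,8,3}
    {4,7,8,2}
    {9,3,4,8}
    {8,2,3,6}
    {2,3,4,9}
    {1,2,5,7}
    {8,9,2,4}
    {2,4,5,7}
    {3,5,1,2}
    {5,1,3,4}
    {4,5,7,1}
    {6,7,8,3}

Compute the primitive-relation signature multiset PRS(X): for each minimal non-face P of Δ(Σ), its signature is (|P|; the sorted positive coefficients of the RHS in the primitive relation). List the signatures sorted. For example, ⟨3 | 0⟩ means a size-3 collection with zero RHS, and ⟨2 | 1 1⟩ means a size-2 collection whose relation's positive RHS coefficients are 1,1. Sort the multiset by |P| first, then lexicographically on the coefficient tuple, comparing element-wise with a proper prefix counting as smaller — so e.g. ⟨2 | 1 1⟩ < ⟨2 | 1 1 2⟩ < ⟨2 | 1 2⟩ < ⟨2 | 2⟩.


|primitive collections| = 14. Relations:

  • {5,8}:  v_{5} + v_{8} = 0  ⇒ sig = ⟨2 | 0⟩
  • {1,8}:  v_{1} + v_{8} = v_{3} + v_{7}  ⇒ sig = ⟨2 | 1 1⟩
  • {1,9}:  v_{1} + v_{9} = v_{3} + v_{8}  ⇒ sig = ⟨2 | 1 1⟩
  • {5,6}:  v_{5} + v_{6} = v_{2} + v_{3} + v_{7}  ⇒ sig = ⟨2 | 1 1 1⟩
  • {5,9}:  v_{5} + v_{9} = v_{2} + v_{3} + v_{4}  ⇒ sig = ⟨2 | 1 1 1⟩
  • {6,9}:  v_{6} + v_{9} = v_{2} + v_{3} + 3·v_{8}  ⇒ sig = ⟨2 | 1 1 3⟩
  • {1,6}:  v_{1} + v_{6} = v_{2} + 2·v_{3} + 2·v_{7}  ⇒ sig = ⟨2 | 1 2 2⟩
  • {4,6}:  v_{4} + v_{6} = 2·v_{8}  ⇒ sig = ⟨2 | 2⟩
  • {7,9}:  v_{7} + v_{9} = 2·v_{8}  ⇒ sig = ⟨2 | 2⟩
  • {1,2,4}:  v_{1} + v_{2} + v_{4} = 0  ⇒ sig = ⟨3 | 0⟩
  • {3,5,7}:  v_{3} + v_{5} + v_{7} = v_{1}  ⇒ sig = ⟨3 | 1⟩
  • {2,3,4,7}:  v_{2} + v_{3} + v_{4} + v_{7} = v_{8}  ⇒ sig = ⟨4 | 1⟩
  • {2,3,4,8}:  v_{2} + v_{3} + v_{4} + v_{8} = v_{9}  ⇒ sig = ⟨4 | 1⟩
  • {2,3,7,8}:  v_{2} + v_{3} + v_{7} + v_{8} = v_{6}  ⇒ sig = ⟨4 | 1⟩

Signatures (|P|; sorted positive RHS coefficients), sorted:
    ⟨2 | 0⟩
    ⟨2 | 1 1⟩
    ⟨2 | 1 1⟩
    ⟨2 | 1 1 1⟩
    ⟨2 | 1 1 1⟩
    ⟨2 | 1 1 3⟩
    ⟨2 | 1 2 2⟩
    ⟨2 | 2⟩
    ⟨2 | 2⟩
    ⟨3 | 0⟩
    ⟨3 | 1⟩
    ⟨4 | 1⟩
    ⟨4 | 1⟩
    ⟨4 | 1⟩


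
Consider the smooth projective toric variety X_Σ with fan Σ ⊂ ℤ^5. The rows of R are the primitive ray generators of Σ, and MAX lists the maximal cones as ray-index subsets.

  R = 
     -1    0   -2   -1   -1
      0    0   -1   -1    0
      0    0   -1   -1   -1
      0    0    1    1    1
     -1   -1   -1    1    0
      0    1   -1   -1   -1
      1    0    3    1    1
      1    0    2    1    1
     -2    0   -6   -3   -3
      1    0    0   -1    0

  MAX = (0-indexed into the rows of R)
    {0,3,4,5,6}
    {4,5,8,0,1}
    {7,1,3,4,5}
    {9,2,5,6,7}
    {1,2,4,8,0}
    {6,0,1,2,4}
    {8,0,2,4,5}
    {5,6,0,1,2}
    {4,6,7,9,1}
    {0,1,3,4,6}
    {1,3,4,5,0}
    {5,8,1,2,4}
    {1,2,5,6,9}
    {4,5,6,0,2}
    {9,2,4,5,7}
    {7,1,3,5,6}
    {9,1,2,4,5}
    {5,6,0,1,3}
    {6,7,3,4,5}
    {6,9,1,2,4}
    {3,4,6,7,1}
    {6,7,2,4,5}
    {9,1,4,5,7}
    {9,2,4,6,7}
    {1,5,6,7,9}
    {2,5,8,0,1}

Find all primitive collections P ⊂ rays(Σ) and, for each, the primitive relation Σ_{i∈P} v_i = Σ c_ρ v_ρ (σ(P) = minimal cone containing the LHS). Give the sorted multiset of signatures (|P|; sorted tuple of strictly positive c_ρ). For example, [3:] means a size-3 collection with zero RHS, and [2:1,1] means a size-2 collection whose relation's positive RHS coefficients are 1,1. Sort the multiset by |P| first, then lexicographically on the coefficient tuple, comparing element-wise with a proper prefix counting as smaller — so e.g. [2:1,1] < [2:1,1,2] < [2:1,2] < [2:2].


The 12 primitive collections of Σ (r=10, n=5):

  • {0,7}:  v_{0} + v_{7} = 0  →  sig = [2:]
  • {2,3}:  v_{2} + v_{3} = 0  →  sig = [2:]
  • {0,9}:  v_{0} + v_{9} = v_{1} + v_{2}  →  sig = [2:1,1]
  • {3,9}:  v_{3} + v_{9} = v_{1} + v_{7}  →  sig = [2:1,1]
  • {6,8}:  v_{6} + v_{8} = v_{0} + v_{2}  →  sig = [2:1,1]
  • {3,8}:  v_{3} + v_{8} = v_{0} + v_{1} + v_{4} + v_{5}  →  sig = [2:1,1,1,1]
  • {7,8}:  v_{7} + v_{8} = v_{1} + v_{2} + v_{4} + v_{5}  →  sig = [2:1,1,1,1]
  • {8,9}:  v_{8} + v_{9} = 2·v_{1} + 2·v_{2} + v_{4} + v_{5}  →  sig = [2:1,1,2,2]
  • {1,2,7}:  v_{1} + v_{2} + v_{7} = v_{9}  →  sig = [3:1]
  • {1,4,5,6}:  v_{1} + v_{4} + v_{5} + v_{6} = 0  →  sig = [4:]
  • {4,5,6,9}:  v_{4} + v_{5} + v_{6} + v_{9} = v_{2} + v_{7}  →  sig = [4:1,1]
  • {0,1,2,4,5}:  v_{0} + v_{1} + v_{2} + v_{4} + v_{5} = v_{8}  →  sig = [5:1]

Sorted signature multiset PRS(X):
{ [2:] ×2,  [2:1,1] ×3,  [2:1,1,1,1] ×2,  [2:1,1,2,2],  [3:1],  [4:],  [4:1,1],  [5:1] }


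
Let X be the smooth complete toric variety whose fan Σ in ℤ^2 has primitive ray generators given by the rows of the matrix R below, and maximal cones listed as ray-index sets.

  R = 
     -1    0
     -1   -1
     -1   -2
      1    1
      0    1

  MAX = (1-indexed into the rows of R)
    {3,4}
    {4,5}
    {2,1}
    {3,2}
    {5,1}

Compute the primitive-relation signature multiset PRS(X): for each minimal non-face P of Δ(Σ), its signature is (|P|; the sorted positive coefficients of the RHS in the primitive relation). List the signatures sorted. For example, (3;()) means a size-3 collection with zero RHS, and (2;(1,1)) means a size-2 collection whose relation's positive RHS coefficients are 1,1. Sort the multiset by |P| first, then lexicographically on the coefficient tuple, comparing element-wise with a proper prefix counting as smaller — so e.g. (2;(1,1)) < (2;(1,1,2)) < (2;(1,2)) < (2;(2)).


5 collections generate NE(X_Σ); each relation:

  • {2,4}:  v_{2} + v_{4} = 0 — sig = (2;())
  • {1,4}:  v_{1} + v_{4} = v_{5} — sig = (2;(1))
  • {2,5}:  v_{2} + v_{5} = v_{1} — sig = (2;(1))
  • {3,5}:  v_{3} + v_{5} = v_{2} — sig = (2;(1))
  • {1,3}:  v_{1} + v_{3} = 2·v_{2} — sig = (2;(2))

Hence PRS(X_Σ) =
    |P|=2: 5 collections, coeffs (), (1), (1), (1), (2)


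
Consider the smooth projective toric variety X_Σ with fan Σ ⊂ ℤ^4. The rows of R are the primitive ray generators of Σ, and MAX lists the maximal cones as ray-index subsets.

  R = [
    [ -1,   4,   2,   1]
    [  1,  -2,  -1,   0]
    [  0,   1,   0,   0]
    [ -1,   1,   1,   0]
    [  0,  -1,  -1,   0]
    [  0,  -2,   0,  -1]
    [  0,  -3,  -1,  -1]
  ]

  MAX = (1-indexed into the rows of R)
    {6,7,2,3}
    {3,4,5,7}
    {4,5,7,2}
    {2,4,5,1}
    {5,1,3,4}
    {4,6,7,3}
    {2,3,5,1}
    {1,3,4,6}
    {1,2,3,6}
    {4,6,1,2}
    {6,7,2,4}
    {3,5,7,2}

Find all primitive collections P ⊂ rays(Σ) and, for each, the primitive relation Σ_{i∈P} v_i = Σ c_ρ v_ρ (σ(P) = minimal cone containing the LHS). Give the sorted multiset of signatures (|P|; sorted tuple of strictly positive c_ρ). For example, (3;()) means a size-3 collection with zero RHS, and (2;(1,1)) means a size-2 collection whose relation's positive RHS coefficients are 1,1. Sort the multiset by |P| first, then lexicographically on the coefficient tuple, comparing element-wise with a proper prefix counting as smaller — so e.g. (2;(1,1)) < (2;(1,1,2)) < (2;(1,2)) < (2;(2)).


Σ has 3 primitive collections:

  • {1,7}:  v_{1} + v_{7} = v_{4}  →  sig = (2;(1))
  • {5,6}:  v_{5} + v_{6} = v_{7}  →  sig = (2;(1))
  • {2,3,4}:  v_{2} + v_{3} + v_{4} = 0  →  sig = (3;())

so the primitive-relation signature multiset is
    (2;(1))
    (2;(1))
    (3;())


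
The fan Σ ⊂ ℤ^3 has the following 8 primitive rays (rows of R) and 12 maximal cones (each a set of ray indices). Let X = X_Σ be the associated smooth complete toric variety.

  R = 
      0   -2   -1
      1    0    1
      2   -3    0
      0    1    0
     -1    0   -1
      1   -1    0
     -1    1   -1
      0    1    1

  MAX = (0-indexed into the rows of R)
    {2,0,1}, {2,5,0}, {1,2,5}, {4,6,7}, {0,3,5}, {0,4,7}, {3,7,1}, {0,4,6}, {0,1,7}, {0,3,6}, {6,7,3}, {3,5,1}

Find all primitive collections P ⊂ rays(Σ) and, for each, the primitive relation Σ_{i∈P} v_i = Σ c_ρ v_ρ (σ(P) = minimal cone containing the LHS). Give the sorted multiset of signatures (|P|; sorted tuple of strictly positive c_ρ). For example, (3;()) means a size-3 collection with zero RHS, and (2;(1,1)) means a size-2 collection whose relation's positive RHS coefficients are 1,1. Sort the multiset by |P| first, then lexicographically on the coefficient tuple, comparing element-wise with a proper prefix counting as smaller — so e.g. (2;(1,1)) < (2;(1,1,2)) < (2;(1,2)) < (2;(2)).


14 collections generate NE(X_Σ); each relation:

  • {1,4}:  v_{1} + v_{4} = 0  ⇒ sig = (2;())
  • {1,6}:  v_{1} + v_{6} = v_{3}  ⇒ sig = (2;(1))
  • {3,4}:  v_{3} + v_{4} = v_{6}  ⇒ sig = (2;(1))
  • {5,7}:  v_{5} + v_{7} = v_{1}  ⇒ sig = (2;(1))
  • {2,4}:  v_{2} + v_{4} = v_{0} + v_{5}  ⇒ sig = (2;(1,1))
  • {4,5}:  v_{4} + v_{5} = v_{0} + v_{3}  ⇒ sig = (2;(1,1))
  • {2,6}:  v_{2} + v_{6} = v_{0} + v_{3} + v_{5}  ⇒ sig = (2;(1,1,1))
  • {2,7}:  v_{2} + v_{7} = v_{0} + 2·v_{1}  ⇒ sig = (2;(1,2))
  • {5,6}:  v_{5} + v_{6} = v_{0} + 2·v_{3}  ⇒ sig = (2;(1,2))
  • {2,3}:  v_{2} + v_{3} = 2·v_{5}  ⇒ sig = (2;(2))
  • {0,3,7}:  v_{0} + v_{3} + v_{7} = 0  ⇒ sig = (3;())
  • {0,1,3}:  v_{0} + v_{1} + v_{3} = v_{5}  ⇒ sig = (3;(1))
  • {0,1,5}:  v_{0} + v_{1} + v_{5} = v_{2}  ⇒ sig = (3;(1))
  • {0,6,7}:  v_{0} + v_{6} + v_{7} = v_{4}  ⇒ sig = (3;(1))

Signatures (|P|; sorted positive RHS coefficients), sorted:
    |P|=2: 10 collections, coeffs (), (1), (1), (1), (1,1), (1,1), (1,1,1), (1,2), (1,2), (2)
    |P|=3: 4 collections, coeffs (), (1), (1), (1)
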